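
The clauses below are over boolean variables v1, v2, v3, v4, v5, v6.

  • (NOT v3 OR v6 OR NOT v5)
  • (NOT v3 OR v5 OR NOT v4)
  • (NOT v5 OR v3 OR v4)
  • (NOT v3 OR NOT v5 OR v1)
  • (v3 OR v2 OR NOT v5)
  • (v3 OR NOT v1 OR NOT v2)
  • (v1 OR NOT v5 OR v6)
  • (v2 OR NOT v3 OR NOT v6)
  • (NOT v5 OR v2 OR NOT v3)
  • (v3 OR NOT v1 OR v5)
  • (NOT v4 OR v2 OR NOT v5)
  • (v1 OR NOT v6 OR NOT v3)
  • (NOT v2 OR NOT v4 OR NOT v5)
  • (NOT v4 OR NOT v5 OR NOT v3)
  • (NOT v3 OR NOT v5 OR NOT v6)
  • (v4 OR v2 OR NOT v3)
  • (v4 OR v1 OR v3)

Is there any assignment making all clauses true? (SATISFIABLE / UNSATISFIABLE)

Try v1 = False.
The remaining clauses are satisfied by v2 = True, v3 = False, v4 = True, v5 = False, v6 = False.
Every clause has at least one true literal under this assignment.
So v1 = 0, v2 = 1, v3 = 0, v4 = 1, v5 = 0, v6 = 0 is a satisfying assignment.

SATISFIABLE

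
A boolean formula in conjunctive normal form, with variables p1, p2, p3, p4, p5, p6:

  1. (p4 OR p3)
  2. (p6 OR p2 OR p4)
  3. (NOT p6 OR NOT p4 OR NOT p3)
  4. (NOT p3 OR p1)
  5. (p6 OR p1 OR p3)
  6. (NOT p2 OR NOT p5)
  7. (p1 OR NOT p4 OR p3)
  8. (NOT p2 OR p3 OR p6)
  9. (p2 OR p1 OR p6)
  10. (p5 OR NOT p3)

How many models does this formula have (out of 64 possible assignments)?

Split on p3, then p6.
  p3=1, p6=1: remaining (p1,p2,p4,p5) ∈ {(1,0,0,1)} — 1.
  p3=1, p6=0: remaining (p1,p2,p4,p5) ∈ {(1,0,1,1)} — 1.
  p3=0, p6=1: remaining (p1,p2,p4,p5) ∈ {(1,0,1,0); (1,0,1,1); (1,1,1,0)} — 3.
  p3=0, p6=0: remaining (p1,p2,p4,p5) ∈ {(1,0,1,0); (1,0,1,1)} — 2.
Total: 1 + 1 + 3 + 2 = 7.

7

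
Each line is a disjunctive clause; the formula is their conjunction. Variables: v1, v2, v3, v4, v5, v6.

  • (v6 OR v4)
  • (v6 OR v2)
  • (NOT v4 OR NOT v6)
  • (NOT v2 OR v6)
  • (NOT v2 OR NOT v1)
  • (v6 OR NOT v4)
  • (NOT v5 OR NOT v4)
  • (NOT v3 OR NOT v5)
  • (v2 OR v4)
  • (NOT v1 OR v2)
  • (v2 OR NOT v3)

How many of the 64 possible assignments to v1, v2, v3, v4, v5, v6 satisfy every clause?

The models are:
  v1=0 v2=1 v3=0 v4=0 v5=0 v6=1
  v1=0 v2=1 v3=0 v4=0 v5=1 v6=1
  v1=0 v2=1 v3=1 v4=0 v5=0 v6=1
That's 3 in total.

3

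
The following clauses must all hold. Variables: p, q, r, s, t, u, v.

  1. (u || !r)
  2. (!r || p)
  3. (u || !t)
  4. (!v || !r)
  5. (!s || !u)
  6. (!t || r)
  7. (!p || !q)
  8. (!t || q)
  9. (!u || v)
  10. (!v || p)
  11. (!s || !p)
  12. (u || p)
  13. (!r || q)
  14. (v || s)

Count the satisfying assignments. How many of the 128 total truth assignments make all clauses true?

The models are:
  p=T q=F r=F s=F t=F u=F v=T
  p=T q=F r=F s=F t=F u=T v=T
That's 2 in total.

2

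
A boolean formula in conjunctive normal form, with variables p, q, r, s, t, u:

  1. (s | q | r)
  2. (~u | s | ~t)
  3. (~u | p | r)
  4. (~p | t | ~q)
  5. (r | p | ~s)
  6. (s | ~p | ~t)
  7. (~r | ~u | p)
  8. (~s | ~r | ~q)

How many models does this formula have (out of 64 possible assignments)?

Split on p, then r.
  p=T, r=T: u free; 3 ways for (q,s,t) × 2^1 = 6.
  p=T, r=F: u free; 3 ways for (q,s,t) × 2^1 = 6.
  p=F, r=T: t free; 3 ways for (q,s,u) × 2^1 = 6.
  p=F, r=F: remaining (q,s,t,u) ∈ {(T,F,F,F); (T,F,T,F)} — 2.
Total: 6 + 6 + 6 + 2 = 20.

20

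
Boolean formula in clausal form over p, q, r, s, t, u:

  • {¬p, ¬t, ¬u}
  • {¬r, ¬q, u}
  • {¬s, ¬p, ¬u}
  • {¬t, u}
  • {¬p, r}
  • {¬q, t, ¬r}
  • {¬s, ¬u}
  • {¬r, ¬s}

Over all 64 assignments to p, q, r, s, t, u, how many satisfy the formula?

14

Split on u, then r.
  u=T, r=T: remaining (p,q,s,t) ∈ {(F,F,F,F); (F,F,F,T); (F,T,F,T); (T,F,F,F)} — 4.
  u=T, r=F: remaining (p,q,s,t) ∈ {(F,F,F,F); (F,F,F,T); (F,T,F,F); (F,T,F,T)} — 4.
  u=F, r=T: remaining (p,q,s,t) ∈ {(F,F,F,F); (T,F,F,F)} — 2.
  u=F, r=F: remaining (p,q,s,t) ∈ {(F,F,F,F); (F,F,T,F); (F,T,F,F); (F,T,T,F)} — 4.
Total: 4 + 4 + 2 + 4 = 14.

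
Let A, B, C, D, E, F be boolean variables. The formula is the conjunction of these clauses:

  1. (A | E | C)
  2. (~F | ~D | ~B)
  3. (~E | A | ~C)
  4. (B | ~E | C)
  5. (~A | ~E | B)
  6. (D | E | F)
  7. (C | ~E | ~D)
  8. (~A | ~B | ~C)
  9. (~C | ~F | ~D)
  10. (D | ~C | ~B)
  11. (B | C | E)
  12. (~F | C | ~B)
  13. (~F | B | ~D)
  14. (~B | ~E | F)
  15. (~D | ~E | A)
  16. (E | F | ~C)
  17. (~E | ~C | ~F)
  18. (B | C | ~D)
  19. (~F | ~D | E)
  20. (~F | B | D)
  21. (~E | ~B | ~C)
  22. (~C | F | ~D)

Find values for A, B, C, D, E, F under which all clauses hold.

Try A = True.
Try B = True.
  then C is forced to False.
  then F is forced to False.
  then E is forced to False.
  then D is forced to True.
Check each clause:
  1. (E | A | C) — A is true.
  2. (~B | ~F | ~D) — ~F is true.
  3. (~C | A | ~E) — A is true.
  4. (~E | C | B) — B is true.
  5. (~E | ~A | B) — B is true.
  6. (F | D | E) — D is true.
  7. (~D | ~E | C) — ~E is true.
  8. (~C | ~A | ~B) — ~C is true.
  9. (~C | ~F | ~D) — ~F is true.
  10. (D | ~C | ~B) — D is true.
  11. (E | B | C) — B is true.
  12. (~F | C | ~B) — ~F is true.
  13. (~D | B | ~F) — B is true.
  14. (~B | F | ~E) — ~E is true.
  15. (~D | A | ~E) — A is true.
  16. (F | ~C | E) — ~C is true.
  17. (~F | ~E | ~C) — ~F is true.
  18. (C | B | ~D) — B is true.
  19. (~D | E | ~F) — ~F is true.
  20. (~F | B | D) — B is true.
  21. (~E | ~C | ~B) — ~E is true.
  22. (~D | ~C | F) — ~C is true.

A=T, B=T, C=F, D=T, E=F, F=F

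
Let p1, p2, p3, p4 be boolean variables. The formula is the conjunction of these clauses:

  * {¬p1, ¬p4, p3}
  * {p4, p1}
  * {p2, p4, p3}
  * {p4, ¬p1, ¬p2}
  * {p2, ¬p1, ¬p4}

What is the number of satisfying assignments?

Satisfying assignments:
  p1=0 p2=0 p3=0 p4=1
  p1=0 p2=0 p3=1 p4=1
  p1=0 p2=1 p3=0 p4=1
  p1=0 p2=1 p3=1 p4=1
  p1=1 p2=0 p3=1 p4=0
  p1=1 p2=1 p3=1 p4=1
Count: 6.

6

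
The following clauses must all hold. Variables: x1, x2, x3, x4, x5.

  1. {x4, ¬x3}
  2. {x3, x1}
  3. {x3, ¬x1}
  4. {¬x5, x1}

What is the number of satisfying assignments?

The models are:
  x1=F x2=F x3=T x4=T x5=F
  x1=F x2=T x3=T x4=T x5=F
  x1=T x2=F x3=T x4=T x5=F
  x1=T x2=F x3=T x4=T x5=T
  x1=T x2=T x3=T x4=T x5=F
  x1=T x2=T x3=T x4=T x5=T
Count: 6.

6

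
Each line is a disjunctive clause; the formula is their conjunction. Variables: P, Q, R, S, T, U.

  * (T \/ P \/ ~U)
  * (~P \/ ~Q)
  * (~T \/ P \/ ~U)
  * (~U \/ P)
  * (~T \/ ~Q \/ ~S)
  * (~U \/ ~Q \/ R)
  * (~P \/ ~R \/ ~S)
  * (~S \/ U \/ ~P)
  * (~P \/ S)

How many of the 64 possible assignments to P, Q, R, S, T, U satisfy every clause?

16

Case analysis on P and U:
  P=T, U=T: remaining (Q,R,S,T) ∈ {(F,F,T,F); (F,F,T,T)} — 2.
  P=T, U=F: a clause becomes empty — 0.
  P=F, U=T: a clause becomes empty — 0.
  P=F, U=F: R free; 7 ways for (Q,S,T) × 2^1 = 14.
Total: 2 + 0 + 0 + 14 = 16.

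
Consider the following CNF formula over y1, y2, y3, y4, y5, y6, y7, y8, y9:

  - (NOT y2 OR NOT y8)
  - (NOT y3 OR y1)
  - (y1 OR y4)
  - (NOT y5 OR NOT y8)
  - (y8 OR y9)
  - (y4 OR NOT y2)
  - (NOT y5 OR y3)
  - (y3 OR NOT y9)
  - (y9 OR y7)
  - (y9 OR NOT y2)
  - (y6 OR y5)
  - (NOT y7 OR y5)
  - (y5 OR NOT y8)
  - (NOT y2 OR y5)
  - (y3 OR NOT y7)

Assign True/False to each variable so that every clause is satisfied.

y1=T, y2=T, y3=T, y4=T, y5=T, y6=T, y7=F, y8=F, y9=T

Pure literal: y1 appears only positively; assign y1 = True.
y4 occurs only positively in the remaining clauses — set y4 = True.
Branch on y2: take y2 = True.
  then y8 is forced to False.
  then y9 is forced to True.
  then y3 is forced to True.
  then y5 is forced to True.
y6, y7 are now unconstrained; take y6 = True, y7 = False.
Every clause has at least one true literal under this assignment.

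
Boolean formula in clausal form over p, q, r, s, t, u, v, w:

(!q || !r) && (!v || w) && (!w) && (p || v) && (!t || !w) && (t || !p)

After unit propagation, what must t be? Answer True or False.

(!w) is a unit clause: w = False.
(w || !v): since w = False, the clause reduces to (!v). v = False.
In (v || p), v is now false; p must hold, so p = True.
(!p || t) with p = True leaves only t, so t = True.

True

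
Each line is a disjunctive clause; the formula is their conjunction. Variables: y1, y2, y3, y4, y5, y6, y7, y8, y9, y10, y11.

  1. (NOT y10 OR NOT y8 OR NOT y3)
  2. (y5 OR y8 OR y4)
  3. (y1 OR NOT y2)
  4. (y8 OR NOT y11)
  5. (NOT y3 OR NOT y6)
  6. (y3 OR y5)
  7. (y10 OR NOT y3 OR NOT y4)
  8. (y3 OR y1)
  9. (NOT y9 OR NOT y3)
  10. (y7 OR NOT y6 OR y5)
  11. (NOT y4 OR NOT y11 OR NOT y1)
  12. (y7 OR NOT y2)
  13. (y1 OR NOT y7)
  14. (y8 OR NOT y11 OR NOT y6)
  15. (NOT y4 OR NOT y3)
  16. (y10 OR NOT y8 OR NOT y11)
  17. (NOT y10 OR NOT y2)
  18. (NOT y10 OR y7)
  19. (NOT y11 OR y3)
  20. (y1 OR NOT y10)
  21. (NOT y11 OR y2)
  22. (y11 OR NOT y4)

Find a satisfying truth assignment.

y1=T  y2=T  y3=F  y4=F  y5=T  y6=F  y7=T  y8=T  y9=T  y10=F  y11=F

Check each clause:
  1. (NOT y8 OR NOT y10 OR NOT y3) — NOT y3 is true.
  2. (y5 OR y4 OR y8) — y8 is true.
  3. (NOT y2 OR y1) — y1 is true.
  4. (y8 OR NOT y11) — y8 is true.
  5. (NOT y3 OR NOT y6) — NOT y6 is true.
  6. (y3 OR y5) — y5 is true.
  7. (y10 OR NOT y3 OR NOT y4) — NOT y4 is true.
  8. (y1 OR y3) — y1 is true.
  9. (NOT y9 OR NOT y3) — NOT y3 is true.
  10. (y5 OR NOT y6 OR y7) — NOT y6 is true.
  11. (NOT y1 OR NOT y11 OR NOT y4) — NOT y4 is true.
  12. (y7 OR NOT y2) — y7 is true.
  13. (y1 OR NOT y7) — y1 is true.
  14. (y8 OR NOT y6 OR NOT y11) — y8 is true.
  15. (NOT y4 OR NOT y3) — NOT y4 is true.
  16. (y10 OR NOT y11 OR NOT y8) — NOT y11 is true.
  17. (NOT y2 OR NOT y10) — NOT y10 is true.
  18. (y7 OR NOT y10) — NOT y10 is true.
  19. (y3 OR NOT y11) — NOT y11 is true.
  20. (y1 OR NOT y10) — y1 is true.
  21. (y2 OR NOT y11) — y2 is true.
  22. (y11 OR NOT y4) — NOT y4 is true.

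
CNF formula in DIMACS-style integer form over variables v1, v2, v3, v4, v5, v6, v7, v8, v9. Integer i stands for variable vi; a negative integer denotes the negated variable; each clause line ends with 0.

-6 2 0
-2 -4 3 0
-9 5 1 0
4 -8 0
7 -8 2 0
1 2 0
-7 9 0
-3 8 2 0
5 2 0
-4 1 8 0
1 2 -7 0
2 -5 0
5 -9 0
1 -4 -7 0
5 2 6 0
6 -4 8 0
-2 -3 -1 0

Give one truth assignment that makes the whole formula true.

v1=1, v2=1, v3=0, v4=0, v5=1, v6=0, v7=0, v8=0, v9=1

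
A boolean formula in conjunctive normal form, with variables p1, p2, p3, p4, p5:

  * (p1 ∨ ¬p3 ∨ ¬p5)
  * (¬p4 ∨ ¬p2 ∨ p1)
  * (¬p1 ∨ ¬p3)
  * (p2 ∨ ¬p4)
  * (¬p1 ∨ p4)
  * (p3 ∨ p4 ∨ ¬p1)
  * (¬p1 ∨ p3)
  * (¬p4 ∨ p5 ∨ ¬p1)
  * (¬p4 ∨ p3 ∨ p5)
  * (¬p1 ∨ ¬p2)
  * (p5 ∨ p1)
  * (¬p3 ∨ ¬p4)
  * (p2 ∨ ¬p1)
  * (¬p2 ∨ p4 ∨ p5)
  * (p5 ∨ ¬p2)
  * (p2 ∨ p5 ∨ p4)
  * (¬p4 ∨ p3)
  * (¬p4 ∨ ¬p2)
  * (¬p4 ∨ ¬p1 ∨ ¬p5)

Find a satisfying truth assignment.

p1 = False, p2 = False, p3 = False, p4 = False, p5 = True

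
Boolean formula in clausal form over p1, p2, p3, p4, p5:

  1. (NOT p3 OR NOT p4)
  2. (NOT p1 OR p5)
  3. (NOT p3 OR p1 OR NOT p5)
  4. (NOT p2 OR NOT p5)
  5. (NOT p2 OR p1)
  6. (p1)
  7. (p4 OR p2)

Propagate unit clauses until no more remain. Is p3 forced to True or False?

False

(p1) stands alone — p1 = True.
From (p5 OR NOT p1) and p1 = True: p5 = True.
In (NOT p5 OR NOT p2), NOT p5 is now false; NOT p2 must hold, so p2 = False.
In (p2 OR p4), p2 is now false; p4 must hold, so p4 = True.
From (NOT p3 OR NOT p4) and p4 = True: p3 = False.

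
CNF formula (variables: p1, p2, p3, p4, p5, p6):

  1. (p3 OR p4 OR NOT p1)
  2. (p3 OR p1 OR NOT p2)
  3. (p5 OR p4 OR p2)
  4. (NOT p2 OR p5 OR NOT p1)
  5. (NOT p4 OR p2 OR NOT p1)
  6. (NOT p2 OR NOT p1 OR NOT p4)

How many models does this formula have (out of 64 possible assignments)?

24

Split on p1, then p2.
  p1=1, p2=1: remaining (p3,p4,p5,p6) ∈ {(1,0,1,0); (1,0,1,1)} — 2.
  p1=1, p2=0: remaining (p3,p4,p5,p6) ∈ {(1,0,1,0); (1,0,1,1)} — 2.
  p1=0, p2=1: forces p3=1; p4, p5, p6 free → 2^3 = 8.
  p1=0, p2=0: p3, p6 free; 3 ways for (p4,p5) × 2^2 = 12.
Total: 2 + 2 + 8 + 12 = 24.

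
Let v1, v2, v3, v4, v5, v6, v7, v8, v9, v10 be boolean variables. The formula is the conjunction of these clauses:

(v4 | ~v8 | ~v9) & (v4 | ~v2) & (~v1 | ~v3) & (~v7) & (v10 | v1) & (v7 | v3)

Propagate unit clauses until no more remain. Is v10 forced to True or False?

True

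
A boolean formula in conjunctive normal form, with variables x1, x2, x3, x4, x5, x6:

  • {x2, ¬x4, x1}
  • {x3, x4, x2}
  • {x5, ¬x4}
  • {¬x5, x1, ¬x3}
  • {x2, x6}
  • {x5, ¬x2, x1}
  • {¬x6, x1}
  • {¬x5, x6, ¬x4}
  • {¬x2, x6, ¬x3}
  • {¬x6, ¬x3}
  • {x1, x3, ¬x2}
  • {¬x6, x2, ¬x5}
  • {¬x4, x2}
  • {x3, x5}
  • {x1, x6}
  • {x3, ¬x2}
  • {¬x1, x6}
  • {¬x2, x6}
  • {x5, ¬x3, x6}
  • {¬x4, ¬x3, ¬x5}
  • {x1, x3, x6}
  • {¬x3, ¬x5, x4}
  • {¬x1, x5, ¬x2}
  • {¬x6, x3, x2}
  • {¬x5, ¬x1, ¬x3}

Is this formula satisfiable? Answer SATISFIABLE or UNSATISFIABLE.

x3 = True:
  propagation gives x6=False, x2=True; an empty clause results — contradiction.
x3 = False:
  propagation gives x5=True, x2=False, x4=True; an empty clause results — contradiction.
Every branch closes, so no satisfying assignment exists.

UNSATISFIABLE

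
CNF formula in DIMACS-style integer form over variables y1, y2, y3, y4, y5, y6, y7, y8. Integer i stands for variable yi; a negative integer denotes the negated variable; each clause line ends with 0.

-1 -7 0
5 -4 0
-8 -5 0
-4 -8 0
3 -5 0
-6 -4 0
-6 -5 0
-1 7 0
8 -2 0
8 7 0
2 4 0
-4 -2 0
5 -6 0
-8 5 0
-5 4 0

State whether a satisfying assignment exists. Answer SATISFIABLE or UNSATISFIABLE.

SATISFIABLE

y1 occurs only negated in the remaining clauses — set y1 = False.
y3 occurs only positively in the remaining clauses — set y3 = True.
Try y2 = False.
  then y4 is forced to True.
  then y5 is forced to True.
  then y8 is forced to False.
  then y6 is forced to False.
  then y7 is forced to True.
So y1=F, y2=F, y3=T, y4=T, y5=T, y6=F, y7=T, y8=F is a satisfying assignment.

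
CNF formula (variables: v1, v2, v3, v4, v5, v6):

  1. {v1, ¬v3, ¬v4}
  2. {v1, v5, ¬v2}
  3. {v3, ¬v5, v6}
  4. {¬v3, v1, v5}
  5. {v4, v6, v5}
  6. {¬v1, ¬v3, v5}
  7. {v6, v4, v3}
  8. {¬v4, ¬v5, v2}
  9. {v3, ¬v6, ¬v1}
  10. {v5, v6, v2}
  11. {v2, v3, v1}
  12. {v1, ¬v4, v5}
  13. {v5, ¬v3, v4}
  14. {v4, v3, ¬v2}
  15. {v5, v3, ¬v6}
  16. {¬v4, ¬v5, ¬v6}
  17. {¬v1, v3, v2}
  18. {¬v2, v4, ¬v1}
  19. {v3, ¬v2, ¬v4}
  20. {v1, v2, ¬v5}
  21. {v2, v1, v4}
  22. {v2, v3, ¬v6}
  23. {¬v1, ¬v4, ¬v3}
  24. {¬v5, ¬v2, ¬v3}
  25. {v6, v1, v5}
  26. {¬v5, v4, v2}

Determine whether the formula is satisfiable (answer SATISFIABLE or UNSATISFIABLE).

UNSATISFIABLE

v3 = True:
  v5 = True:
    propagation gives v2=False, v4=False; an empty clause results — contradiction.
  v5 = False:
    propagation gives v1=True; an empty clause results — contradiction.
v3 = False:
  v2 = True:
    propagation gives v4=True; an empty clause results — contradiction.
  v2 = False:
    propagation gives v1=True; an empty clause results — contradiction.
Every branch closes, so no satisfying assignment exists.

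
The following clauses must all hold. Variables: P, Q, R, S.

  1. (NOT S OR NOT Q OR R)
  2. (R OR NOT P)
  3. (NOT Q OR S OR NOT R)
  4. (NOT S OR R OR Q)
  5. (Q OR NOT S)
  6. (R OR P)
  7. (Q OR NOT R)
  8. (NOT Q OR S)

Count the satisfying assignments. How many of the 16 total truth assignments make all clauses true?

Satisfying assignments:
  P=F Q=T R=T S=T
  P=T Q=T R=T S=T
Count: 2.

2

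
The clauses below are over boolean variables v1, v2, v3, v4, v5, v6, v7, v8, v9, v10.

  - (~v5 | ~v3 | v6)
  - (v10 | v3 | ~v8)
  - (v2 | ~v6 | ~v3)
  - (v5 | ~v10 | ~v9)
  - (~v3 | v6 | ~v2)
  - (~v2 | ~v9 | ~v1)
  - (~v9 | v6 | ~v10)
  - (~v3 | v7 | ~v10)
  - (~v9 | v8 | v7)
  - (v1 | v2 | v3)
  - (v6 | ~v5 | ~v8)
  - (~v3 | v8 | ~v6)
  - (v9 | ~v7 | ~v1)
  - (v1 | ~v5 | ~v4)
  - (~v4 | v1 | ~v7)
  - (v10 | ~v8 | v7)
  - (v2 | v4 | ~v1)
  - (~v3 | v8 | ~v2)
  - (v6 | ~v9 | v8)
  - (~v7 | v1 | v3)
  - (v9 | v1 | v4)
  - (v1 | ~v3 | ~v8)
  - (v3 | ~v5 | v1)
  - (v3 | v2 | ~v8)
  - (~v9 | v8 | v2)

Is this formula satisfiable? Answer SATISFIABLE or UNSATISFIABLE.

Try v1 = True.
Try v2 = False.
  then v4 is forced to True.
Try v3 = False.
  then v8 is forced to False.
  then v9 is forced to False.
  then v7 is forced to False.
v5, v6, v10 are now unconstrained; take v5 = True, v6 = True, v10 = False.
So v1 = True  v2 = False  v3 = False  v4 = True  v5 = True  v6 = True  v7 = False  v8 = False  v9 = False  v10 = False is a satisfying assignment.

SATISFIABLE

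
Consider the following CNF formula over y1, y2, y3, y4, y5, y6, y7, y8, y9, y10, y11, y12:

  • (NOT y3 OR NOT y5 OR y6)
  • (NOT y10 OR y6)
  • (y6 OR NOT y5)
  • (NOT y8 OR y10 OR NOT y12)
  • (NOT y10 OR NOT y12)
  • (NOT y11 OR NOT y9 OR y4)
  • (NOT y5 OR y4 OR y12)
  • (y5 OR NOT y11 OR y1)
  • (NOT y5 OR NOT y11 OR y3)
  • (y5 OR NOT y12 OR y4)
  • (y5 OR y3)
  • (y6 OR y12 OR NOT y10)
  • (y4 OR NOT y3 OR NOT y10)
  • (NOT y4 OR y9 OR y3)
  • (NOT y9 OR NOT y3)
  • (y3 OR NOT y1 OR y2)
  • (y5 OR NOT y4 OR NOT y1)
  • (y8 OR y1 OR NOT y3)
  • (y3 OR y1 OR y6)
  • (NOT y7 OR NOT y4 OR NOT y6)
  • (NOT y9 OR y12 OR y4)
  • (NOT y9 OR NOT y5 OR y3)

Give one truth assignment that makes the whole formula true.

Pure literal: y2 appears only positively; assign y2 = True.
Set y1 = True and propagate.
For the remaining variables, y3 = True, y4 = False, y5 = False, y6 = True, y7 = True, y8 = True, y9 = False, y10 = False, y11 = True, y12 = False works.
Check each clause:
  1. (NOT y5 OR NOT y3 OR y6) — NOT y5 is true.
  2. (NOT y10 OR y6) — NOT y10 is true.
  3. (y6 OR NOT y5) — NOT y5 is true.
  4. (NOT y8 OR NOT y12 OR y10) — NOT y12 is true.
  5. (NOT y12 OR NOT y10) — NOT y12 is true.
  6. (NOT y9 OR NOT y11 OR y4) — NOT y9 is true.
  7. (y12 OR NOT y5 OR y4) — NOT y5 is true.
  8. (NOT y11 OR y1 OR y5) — y1 is true.
  9. (NOT y5 OR y3 OR NOT y11) — y3 is true.
  10. (y4 OR NOT y12 OR y5) — NOT y12 is true.
  11. (y5 OR y3) — y3 is true.
  12. (y12 OR y6 OR NOT y10) — y6 is true.
  13. (NOT y10 OR NOT y3 OR y4) — NOT y10 is true.
  14. (NOT y4 OR y9 OR y3) — y3 is true.
  15. (NOT y9 OR NOT y3) — NOT y9 is true.
  16. (NOT y1 OR y3 OR y2) — y2 is true.
  17. (NOT y1 OR y5 OR NOT y4) — NOT y4 is true.
  18. (y1 OR y8 OR NOT y3) — y8 is true.
  19. (y6 OR y1 OR y3) — y1 is true.
  20. (NOT y6 OR NOT y4 OR NOT y7) — NOT y4 is true.
  21. (y4 OR y12 OR NOT y9) — NOT y9 is true.
  22. (NOT y5 OR NOT y9 OR y3) — NOT y5 is true.

y1=True  y2=True  y3=True  y4=False  y5=False  y6=True  y7=True  y8=True  y9=False  y10=False  y11=True  y12=False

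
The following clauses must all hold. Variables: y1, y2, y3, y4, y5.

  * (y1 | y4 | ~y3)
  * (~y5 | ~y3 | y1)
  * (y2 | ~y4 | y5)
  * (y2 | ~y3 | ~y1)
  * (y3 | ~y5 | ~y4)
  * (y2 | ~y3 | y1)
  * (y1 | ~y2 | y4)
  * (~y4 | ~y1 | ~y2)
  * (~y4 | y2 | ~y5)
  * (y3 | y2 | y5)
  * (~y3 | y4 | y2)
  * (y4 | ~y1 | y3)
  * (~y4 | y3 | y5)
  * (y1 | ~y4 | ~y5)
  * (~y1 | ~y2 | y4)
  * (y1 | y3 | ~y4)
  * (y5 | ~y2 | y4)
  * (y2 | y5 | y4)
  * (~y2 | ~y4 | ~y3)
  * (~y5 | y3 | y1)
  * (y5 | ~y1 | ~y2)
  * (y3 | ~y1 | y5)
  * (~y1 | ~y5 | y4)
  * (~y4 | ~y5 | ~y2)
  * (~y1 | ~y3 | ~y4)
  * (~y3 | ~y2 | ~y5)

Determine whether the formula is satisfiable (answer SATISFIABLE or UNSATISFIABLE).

UNSATISFIABLE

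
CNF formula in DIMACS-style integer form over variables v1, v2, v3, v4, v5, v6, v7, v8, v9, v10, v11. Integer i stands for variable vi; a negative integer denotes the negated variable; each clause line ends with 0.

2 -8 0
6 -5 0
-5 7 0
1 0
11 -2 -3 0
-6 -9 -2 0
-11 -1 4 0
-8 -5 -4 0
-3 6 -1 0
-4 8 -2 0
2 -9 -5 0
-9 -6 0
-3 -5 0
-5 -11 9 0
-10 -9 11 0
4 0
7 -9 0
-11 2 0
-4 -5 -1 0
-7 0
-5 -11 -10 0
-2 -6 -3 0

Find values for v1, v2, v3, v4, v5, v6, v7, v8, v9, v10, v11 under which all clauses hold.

Unit propagation: (v1) forces v1 = True.
(v4) is a unit clause, so v4 = True.
Unit propagation: (¬v5) forces v5 = False.
Unit propagation: (¬v7) forces v7 = False.
Unit propagation: (¬v9) forces v9 = False.
Branch on v2: take v2 = False.
  then v8 is forced to False.
  then v11 is forced to False.
Set v3 = True and propagate.
  then v6 is forced to True.
v10 is now unconstrained; take v10 = False.
Check each clause:
  1. (v2 ∨ ¬v8) — ¬v8 is true.
  2. (¬v5 ∨ v6) — ¬v5 is true.
  3. (v7 ∨ ¬v5) — ¬v5 is true.
  4. (v1) — v1 is true.
  5. (v11 ∨ ¬v3 ∨ ¬v2) — ¬v2 is true.
  6. (¬v6 ∨ ¬v9 ∨ ¬v2) — ¬v2 is true.
  7. (v4 ∨ ¬v1 ∨ ¬v11) — v4 is true.
  8. (¬v8 ∨ ¬v5 ∨ ¬v4) — ¬v8 is true.
  9. (¬v3 ∨ v6 ∨ ¬v1) — v6 is true.
  10. (v8 ∨ ¬v2 ∨ ¬v4) — ¬v2 is true.
  11. (v2 ∨ ¬v5 ∨ ¬v9) — ¬v5 is true.
  12. (¬v6 ∨ ¬v9) — ¬v9 is true.
  13. (¬v3 ∨ ¬v5) — ¬v5 is true.
  14. (v9 ∨ ¬v11 ∨ ¬v5) — ¬v5 is true.
  15. (¬v9 ∨ ¬v10 ∨ v11) — ¬v10 is true.
  16. (v4) — v4 is true.
  17. (¬v9 ∨ v7) — ¬v9 is true.
  18. (v2 ∨ ¬v11) — ¬v11 is true.
  19. (¬v1 ∨ ¬v4 ∨ ¬v5) — ¬v5 is true.
  20. (¬v7) — ¬v7 is true.
  21. (¬v5 ∨ ¬v11 ∨ ¬v10) — ¬v5 is true.
  22. (¬v2 ∨ ¬v6 ∨ ¬v3) — ¬v2 is true.

v1=True, v2=False, v3=True, v4=True, v5=False, v6=True, v7=False, v8=False, v9=False, v10=False, v11=False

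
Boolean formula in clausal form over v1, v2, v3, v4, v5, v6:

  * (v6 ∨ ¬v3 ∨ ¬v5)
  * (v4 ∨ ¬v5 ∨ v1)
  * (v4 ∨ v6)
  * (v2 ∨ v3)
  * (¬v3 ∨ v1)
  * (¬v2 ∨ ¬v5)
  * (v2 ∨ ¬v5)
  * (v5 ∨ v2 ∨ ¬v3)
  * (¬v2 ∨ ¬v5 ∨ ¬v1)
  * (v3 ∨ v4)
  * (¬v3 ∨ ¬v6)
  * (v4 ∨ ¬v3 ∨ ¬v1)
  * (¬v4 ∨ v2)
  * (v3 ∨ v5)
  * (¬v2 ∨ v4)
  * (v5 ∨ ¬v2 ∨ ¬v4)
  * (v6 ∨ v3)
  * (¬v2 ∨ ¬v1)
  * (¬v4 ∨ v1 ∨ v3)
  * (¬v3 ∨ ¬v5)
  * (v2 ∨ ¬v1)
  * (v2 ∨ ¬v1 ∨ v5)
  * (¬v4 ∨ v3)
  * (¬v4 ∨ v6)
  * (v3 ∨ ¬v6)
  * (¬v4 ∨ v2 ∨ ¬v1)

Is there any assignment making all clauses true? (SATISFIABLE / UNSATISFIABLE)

UNSATISFIABLE

v3 = True:
  propagation gives v1=True, v6=False, v5=False, v4=True; an empty clause results — contradiction.
v3 = False:
  propagation gives v2=True, v5=False; an empty clause results — contradiction.
Every branch closes, so no satisfying assignment exists.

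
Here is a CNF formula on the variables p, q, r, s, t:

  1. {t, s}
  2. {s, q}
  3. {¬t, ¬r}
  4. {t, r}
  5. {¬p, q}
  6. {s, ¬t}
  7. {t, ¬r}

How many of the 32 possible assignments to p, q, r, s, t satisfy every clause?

Satisfying assignments:
  p=0 q=0 r=0 s=1 t=1
  p=0 q=1 r=0 s=1 t=1
  p=1 q=1 r=0 s=1 t=1
Count: 3.

3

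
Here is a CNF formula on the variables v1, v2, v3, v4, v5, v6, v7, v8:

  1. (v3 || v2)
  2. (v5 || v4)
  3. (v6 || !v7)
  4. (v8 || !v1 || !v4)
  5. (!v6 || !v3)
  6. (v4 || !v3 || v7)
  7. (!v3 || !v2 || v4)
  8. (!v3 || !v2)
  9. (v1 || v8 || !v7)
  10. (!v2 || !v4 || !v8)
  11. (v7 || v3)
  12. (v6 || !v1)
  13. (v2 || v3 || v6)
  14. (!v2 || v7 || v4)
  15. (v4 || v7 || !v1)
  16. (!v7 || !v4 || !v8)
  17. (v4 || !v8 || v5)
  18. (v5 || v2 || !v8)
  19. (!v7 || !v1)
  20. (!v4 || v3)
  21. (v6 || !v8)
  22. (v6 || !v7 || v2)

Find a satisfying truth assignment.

v1 = False, v2 = True, v3 = False, v4 = False, v5 = True, v6 = True, v7 = True, v8 = True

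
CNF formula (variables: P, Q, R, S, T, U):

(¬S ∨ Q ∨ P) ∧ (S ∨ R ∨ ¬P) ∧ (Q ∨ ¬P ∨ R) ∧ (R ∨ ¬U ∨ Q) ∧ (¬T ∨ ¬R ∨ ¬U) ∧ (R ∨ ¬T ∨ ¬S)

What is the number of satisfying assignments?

Split on R, then P.
  R=T, P=T: Q, S free; 3 ways for (T,U) × 2^2 = 12.
  R=T, P=F: 9 of the 16 assignments to (Q,S,T,U) work.
  R=F, P=T: remaining (Q,S,T,U) ∈ {(T,T,F,F); (T,T,F,T)} — 2.
  R=F, P=F: 8 of the 16 assignments to (Q,S,T,U) work.
Total: 12 + 9 + 2 + 8 = 31.

31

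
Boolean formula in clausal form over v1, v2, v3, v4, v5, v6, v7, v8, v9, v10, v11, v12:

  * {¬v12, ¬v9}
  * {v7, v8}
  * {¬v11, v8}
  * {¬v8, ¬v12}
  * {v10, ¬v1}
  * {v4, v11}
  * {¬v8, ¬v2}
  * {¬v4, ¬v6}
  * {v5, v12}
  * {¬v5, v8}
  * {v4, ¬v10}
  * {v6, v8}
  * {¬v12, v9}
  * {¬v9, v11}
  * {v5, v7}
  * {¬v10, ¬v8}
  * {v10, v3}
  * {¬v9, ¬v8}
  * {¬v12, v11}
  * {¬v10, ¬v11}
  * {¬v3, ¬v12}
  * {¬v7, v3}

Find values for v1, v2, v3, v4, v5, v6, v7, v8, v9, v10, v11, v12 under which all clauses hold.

v1=F  v2=F  v3=T  v4=T  v5=T  v6=F  v7=T  v8=T  v9=F  v10=F  v11=F  v12=F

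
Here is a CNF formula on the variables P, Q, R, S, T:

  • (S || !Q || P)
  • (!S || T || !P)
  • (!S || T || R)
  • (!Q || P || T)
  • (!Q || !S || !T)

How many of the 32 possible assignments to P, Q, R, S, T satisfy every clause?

Case analysis on S and T:
  S=T, T=T: remaining (P,Q,R) ∈ {(F,F,F); (F,F,T); (T,F,F); (T,F,T)} — 4.
  S=T, T=F: remaining (P,Q,R) ∈ {(F,F,T)} — 1.
  S=F, T=T: R free; 3 ways for (P,Q) × 2^1 = 6.
  S=F, T=F: R free; 3 ways for (P,Q) × 2^1 = 6.
Total: 4 + 1 + 6 + 6 = 17.

17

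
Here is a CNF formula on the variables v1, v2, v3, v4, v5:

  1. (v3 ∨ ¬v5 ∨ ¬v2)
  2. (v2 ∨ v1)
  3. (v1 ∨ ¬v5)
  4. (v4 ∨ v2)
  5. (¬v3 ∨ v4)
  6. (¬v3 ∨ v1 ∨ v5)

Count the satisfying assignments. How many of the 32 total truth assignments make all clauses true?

10

Split on v1, then v2.
  v1=1, v2=1: remaining (v3,v4,v5) ∈ {(0,0,0); (0,1,0); (1,1,0); (1,1,1)} — 4.
  v1=1, v2=0: remaining (v3,v4,v5) ∈ {(0,1,0); (0,1,1); (1,1,0); (1,1,1)} — 4.
  v1=0, v2=1: remaining (v3,v4,v5) ∈ {(0,0,0); (0,1,0)} — 2.
  v1=0, v2=0: a clause becomes empty — 0.
Total: 4 + 4 + 2 + 0 = 10.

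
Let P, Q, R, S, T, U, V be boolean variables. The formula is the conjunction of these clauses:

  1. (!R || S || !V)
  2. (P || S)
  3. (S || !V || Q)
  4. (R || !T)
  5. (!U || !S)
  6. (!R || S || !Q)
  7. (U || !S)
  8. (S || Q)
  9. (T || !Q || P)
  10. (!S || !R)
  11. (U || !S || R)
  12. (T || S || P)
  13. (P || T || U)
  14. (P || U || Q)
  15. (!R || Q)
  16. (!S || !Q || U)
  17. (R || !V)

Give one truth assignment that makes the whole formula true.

P occurs only positively in the remaining clauses — set P = True.
V occurs only negated in the remaining clauses — set V = False.
Try Q = True.
Branch on R: take R = False.
  then T is forced to False.
Branch on S: take S = False.
U is now unconstrained; take U = False.

P=True, Q=True, R=False, S=False, T=False, U=False, V=False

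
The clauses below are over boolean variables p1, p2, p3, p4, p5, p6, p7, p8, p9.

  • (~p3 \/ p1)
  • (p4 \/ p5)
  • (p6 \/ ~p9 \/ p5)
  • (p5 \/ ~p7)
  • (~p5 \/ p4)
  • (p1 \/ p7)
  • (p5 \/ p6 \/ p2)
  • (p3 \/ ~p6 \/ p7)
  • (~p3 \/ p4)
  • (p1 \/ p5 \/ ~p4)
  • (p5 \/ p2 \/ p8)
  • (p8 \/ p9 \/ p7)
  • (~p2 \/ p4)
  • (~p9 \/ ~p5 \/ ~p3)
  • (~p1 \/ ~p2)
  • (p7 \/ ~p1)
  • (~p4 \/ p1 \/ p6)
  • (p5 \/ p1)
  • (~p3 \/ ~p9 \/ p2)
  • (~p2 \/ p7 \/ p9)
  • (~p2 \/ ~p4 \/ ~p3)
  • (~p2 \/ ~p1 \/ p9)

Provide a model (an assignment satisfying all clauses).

p1=T, p2=F, p3=F, p4=T, p5=T, p6=T, p7=T, p8=T, p9=T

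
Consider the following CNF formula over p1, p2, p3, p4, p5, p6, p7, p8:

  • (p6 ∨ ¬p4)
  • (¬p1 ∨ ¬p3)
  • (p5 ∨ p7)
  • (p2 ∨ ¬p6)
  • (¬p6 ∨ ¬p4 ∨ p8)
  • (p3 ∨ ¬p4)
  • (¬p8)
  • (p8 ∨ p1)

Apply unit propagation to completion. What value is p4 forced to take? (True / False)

(¬p8) is a unit clause: p8 = False.
(p1 ∨ p8): since p8 = False, the clause reduces to (p1). p1 = True.
In (¬p3 ∨ ¬p1), ¬p1 is now false; ¬p3 must hold, so p3 = False.
In (p3 ∨ ¬p4), p3 is now false; ¬p4 must hold, so p4 = False.

False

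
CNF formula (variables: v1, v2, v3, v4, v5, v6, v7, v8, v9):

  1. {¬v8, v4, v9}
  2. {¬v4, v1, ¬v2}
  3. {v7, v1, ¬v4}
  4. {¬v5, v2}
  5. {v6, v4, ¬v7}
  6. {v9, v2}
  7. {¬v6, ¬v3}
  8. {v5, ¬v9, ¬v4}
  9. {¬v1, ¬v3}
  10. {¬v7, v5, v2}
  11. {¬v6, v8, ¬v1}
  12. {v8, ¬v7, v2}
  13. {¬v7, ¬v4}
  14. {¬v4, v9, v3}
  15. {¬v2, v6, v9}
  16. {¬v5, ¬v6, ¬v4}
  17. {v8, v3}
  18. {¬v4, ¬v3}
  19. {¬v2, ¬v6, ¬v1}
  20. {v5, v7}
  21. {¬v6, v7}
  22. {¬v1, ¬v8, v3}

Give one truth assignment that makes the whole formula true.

v1=F, v2=T, v3=F, v4=F, v5=F, v6=T, v7=T, v8=T, v9=T

Check each clause:
  1. {v4, ¬v8, v9} — v9 is true.
  2. {¬v4, ¬v2, v1} — ¬v4 is true.
  3. {v1, v7, ¬v4} — ¬v4 is true.
  4. {v2, ¬v5} — v2 is true.
  5. {¬v7, v4, v6} — v6 is true.
  6. {v9, v2} — v9 is true.
  7. {¬v6, ¬v3} — ¬v3 is true.
  8. {¬v9, v5, ¬v4} — ¬v4 is true.
  9. {¬v3, ¬v1} — ¬v3 is true.
  10. {v2, v5, ¬v7} — v2 is true.
  11. {¬v1, v8, ¬v6} — v8 is true.
  12. {¬v7, v2, v8} — v8 is true.
  13. {¬v7, ¬v4} — ¬v4 is true.
  14. {v3, v9, ¬v4} — v9 is true.
  15. {v6, ¬v2, v9} — v9 is true.
  16. {¬v6, ¬v5, ¬v4} — ¬v5 is true.
  17. {v8, v3} — v8 is true.
  18. {¬v3, ¬v4} — ¬v4 is true.
  19. {¬v6, ¬v1, ¬v2} — ¬v1 is true.
  20. {v7, v5} — v7 is true.
  21. {v7, ¬v6} — v7 is true.
  22. {v3, ¬v8, ¬v1} — ¬v1 is true.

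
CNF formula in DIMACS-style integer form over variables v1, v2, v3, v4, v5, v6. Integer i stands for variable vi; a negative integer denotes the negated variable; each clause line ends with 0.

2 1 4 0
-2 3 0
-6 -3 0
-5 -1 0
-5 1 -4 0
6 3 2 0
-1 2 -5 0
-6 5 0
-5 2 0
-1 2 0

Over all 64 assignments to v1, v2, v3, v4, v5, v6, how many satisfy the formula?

Satisfying assignments:
  v1=0 v2=0 v3=1 v4=1 v5=0 v6=0
  v1=0 v2=1 v3=1 v4=0 v5=0 v6=0
  v1=0 v2=1 v3=1 v4=0 v5=1 v6=0
  v1=0 v2=1 v3=1 v4=1 v5=0 v6=0
  v1=1 v2=1 v3=1 v4=0 v5=0 v6=0
  v1=1 v2=1 v3=1 v4=1 v5=0 v6=0
That's 6 in total.

6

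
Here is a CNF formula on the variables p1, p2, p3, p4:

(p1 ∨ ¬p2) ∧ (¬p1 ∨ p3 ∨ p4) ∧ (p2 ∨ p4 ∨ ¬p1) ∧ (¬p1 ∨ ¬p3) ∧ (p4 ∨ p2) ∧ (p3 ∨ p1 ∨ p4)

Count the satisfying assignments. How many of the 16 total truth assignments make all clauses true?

4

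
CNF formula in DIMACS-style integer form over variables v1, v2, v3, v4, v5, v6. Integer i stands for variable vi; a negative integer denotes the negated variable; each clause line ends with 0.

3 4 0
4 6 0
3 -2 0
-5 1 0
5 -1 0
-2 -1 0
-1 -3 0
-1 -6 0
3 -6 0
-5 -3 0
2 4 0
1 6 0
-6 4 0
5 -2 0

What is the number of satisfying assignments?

2

Satisfying assignments:
  v1=F v2=F v3=T v4=T v5=F v6=T
  v1=T v2=F v3=F v4=T v5=T v6=F
Count: 2.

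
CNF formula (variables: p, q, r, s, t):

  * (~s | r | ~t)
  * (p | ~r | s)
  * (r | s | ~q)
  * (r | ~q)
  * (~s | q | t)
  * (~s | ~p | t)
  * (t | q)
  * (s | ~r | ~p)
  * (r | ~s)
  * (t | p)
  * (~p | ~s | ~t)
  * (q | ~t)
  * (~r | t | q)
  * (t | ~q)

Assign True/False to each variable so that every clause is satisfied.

p=0, q=1, r=1, s=1, t=1

Set p = False and propagate.
  then t is forced to True.
  then q is forced to True.
  then r is forced to True.
  then s is forced to True.
Every clause has at least one true literal under this assignment.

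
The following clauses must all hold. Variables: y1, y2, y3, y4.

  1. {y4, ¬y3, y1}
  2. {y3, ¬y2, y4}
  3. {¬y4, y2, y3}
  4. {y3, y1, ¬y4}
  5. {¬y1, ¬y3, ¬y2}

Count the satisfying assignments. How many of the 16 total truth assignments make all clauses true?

Satisfying assignments:
  y1=F y2=F y3=F y4=F
  y1=F y2=F y3=T y4=T
  y1=F y2=T y3=T y4=T
  y1=T y2=F y3=F y4=F
  y1=T y2=F y3=T y4=F
  y1=T y2=F y3=T y4=T
  y1=T y2=T y3=F y4=T
Count: 7.

7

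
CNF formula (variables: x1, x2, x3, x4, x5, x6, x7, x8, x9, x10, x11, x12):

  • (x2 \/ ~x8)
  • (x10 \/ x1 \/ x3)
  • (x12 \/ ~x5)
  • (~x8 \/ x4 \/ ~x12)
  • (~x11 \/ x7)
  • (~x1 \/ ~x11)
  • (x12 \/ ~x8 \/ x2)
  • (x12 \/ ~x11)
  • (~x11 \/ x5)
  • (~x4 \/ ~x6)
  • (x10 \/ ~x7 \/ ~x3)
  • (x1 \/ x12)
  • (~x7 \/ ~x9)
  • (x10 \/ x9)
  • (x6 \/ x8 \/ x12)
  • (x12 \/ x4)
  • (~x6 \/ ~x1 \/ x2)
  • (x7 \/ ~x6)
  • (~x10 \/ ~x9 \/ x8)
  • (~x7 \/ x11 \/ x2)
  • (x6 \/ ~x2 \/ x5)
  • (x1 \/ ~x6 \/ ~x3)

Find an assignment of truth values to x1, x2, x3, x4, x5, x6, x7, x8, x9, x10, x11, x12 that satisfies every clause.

x1 = T, x2 = F, x3 = T, x4 = T, x5 = T, x6 = F, x7 = F, x8 = F, x9 = F, x10 = T, x11 = F, x12 = T

Try x1 = True.
  then x11 is forced to False.
Try x2 = False.
  then x8 is forced to False.
  then x6 is forced to False.
  then x12 is forced to True.
  then x7 is forced to False.
For the remaining variables, x3 = True, x4 = True, x5 = True, x9 = False, x10 = True works.
Every clause has at least one true literal under this assignment.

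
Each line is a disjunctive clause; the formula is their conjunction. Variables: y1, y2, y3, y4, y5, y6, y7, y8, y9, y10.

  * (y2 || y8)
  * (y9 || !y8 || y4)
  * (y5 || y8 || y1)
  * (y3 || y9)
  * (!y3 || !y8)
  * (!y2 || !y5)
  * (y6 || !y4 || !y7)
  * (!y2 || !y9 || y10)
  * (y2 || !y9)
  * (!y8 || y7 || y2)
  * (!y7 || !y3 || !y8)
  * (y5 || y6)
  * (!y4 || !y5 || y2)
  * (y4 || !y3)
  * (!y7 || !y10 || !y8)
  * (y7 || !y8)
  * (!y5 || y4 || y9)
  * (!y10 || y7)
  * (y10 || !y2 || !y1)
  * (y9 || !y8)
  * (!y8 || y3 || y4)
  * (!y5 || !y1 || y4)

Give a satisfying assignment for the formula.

y1=T, y2=T, y3=F, y4=T, y5=F, y6=T, y7=T, y8=F, y9=T, y10=T

y6 occurs only positively in the remaining clauses — set y6 = True.
Branch on y1: take y1 = True.
Branch on y2: take y2 = True.
  then y5 is forced to False.
  then y10 is forced to True.
  then y7 is forced to True.
  then y8 is forced to False.
Try y3 = False.
  then y9 is forced to True.
y4 is now unconstrained; take y4 = True.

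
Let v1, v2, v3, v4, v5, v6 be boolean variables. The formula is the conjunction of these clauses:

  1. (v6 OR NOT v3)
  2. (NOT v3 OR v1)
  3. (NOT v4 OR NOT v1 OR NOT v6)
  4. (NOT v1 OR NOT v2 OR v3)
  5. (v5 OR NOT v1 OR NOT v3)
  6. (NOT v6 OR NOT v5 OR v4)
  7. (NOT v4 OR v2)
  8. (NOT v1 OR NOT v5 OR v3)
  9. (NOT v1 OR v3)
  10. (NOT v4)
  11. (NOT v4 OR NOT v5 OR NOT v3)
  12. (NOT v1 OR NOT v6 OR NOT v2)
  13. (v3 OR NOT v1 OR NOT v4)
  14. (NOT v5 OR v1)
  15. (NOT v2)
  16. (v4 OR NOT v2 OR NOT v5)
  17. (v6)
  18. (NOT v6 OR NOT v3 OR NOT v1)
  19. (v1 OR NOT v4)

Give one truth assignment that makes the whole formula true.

v1=F  v2=F  v3=F  v4=F  v5=F  v6=T

Check each clause:
  1. (NOT v3 OR v6) — NOT v3 is true.
  2. (v1 OR NOT v3) — NOT v3 is true.
  3. (NOT v4 OR NOT v1 OR NOT v6) — NOT v4 is true.
  4. (NOT v1 OR v3 OR NOT v2) — NOT v2 is true.
  5. (v5 OR NOT v3 OR NOT v1) — NOT v3 is true.
  6. (NOT v6 OR NOT v5 OR v4) — NOT v5 is true.
  7. (v2 OR NOT v4) — NOT v4 is true.
  8. (NOT v1 OR v3 OR NOT v5) — NOT v1 is true.
  9. (v3 OR NOT v1) — NOT v1 is true.
  10. (NOT v4) — NOT v4 is true.
  11. (NOT v4 OR NOT v5 OR NOT v3) — NOT v5 is true.
  12. (NOT v1 OR NOT v2 OR NOT v6) — NOT v1 is true.
  13. (NOT v1 OR NOT v4 OR v3) — NOT v4 is true.
  14. (v1 OR NOT v5) — NOT v5 is true.
  15. (NOT v2) — NOT v2 is true.
  16. (NOT v5 OR v4 OR NOT v2) — NOT v5 is true.
  17. (v6) — v6 is true.
  18. (NOT v3 OR NOT v6 OR NOT v1) — NOT v3 is true.
  19. (NOT v4 OR v1) — NOT v4 is true.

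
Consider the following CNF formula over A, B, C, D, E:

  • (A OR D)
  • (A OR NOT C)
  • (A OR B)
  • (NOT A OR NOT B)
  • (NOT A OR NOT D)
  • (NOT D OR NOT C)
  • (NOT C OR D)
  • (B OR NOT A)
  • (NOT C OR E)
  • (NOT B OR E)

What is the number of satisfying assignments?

Satisfying assignments:
  A=0 B=1 C=0 D=1 E=1
Count: 1.

1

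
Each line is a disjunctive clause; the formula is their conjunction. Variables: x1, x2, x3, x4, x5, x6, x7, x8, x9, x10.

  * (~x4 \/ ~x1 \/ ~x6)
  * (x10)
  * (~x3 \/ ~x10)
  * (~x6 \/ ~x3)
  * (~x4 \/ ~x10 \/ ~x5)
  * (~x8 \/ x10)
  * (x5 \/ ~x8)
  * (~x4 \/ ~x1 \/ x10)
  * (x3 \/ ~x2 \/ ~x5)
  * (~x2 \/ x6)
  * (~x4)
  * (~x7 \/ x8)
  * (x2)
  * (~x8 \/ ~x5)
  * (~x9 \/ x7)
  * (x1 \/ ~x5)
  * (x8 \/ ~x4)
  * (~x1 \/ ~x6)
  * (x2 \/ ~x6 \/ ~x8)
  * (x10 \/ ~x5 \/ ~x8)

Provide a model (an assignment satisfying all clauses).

x1=F, x2=T, x3=F, x4=F, x5=F, x6=T, x7=F, x8=F, x9=F, x10=T

Unit propagation: (x10) forces x10 = True.
(~x3) is a unit clause, so x3 = False.
(~x4) is a unit clause, so x4 = False.
(x2) is a unit clause, so x2 = True.
The clause (~x5) is unit: x5 must be False.
The clause (~x8) is unit: x8 must be False.
Unit propagation: (x6) forces x6 = True.
Unit propagation: (~x7) forces x7 = False.
Unit propagation: (~x9) forces x9 = False.
Unit propagation: (~x1) forces x1 = False.
Every clause has at least one true literal under this assignment.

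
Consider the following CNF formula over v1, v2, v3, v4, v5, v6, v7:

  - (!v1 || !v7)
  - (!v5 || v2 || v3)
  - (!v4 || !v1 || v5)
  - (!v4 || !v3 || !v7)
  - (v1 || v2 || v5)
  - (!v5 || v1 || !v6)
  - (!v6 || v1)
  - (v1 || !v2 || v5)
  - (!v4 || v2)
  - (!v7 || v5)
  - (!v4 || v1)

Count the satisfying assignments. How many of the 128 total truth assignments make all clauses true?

Split on v1, then v5.
  v1=T, v5=T: v6 free; 5 ways for (v2,v3,v4,v7) × 2^1 = 10.
  v1=T, v5=F: forces v4=F; v7=F; v2, v3, v6 free → 2^3 = 8.
  v1=F, v5=T: v7 free; 3 ways for (v2,v3,v4,v6) × 2^1 = 6.
  v1=F, v5=F: a clause becomes empty — 0.
Total: 10 + 8 + 6 + 0 = 24.

24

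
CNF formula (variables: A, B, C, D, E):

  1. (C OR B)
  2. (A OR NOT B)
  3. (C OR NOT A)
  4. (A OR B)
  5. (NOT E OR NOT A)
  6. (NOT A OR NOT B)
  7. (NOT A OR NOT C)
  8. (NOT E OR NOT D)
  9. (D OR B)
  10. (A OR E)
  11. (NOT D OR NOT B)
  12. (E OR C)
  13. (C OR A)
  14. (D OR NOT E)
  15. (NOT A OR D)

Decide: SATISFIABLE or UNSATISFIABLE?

UNSATISFIABLE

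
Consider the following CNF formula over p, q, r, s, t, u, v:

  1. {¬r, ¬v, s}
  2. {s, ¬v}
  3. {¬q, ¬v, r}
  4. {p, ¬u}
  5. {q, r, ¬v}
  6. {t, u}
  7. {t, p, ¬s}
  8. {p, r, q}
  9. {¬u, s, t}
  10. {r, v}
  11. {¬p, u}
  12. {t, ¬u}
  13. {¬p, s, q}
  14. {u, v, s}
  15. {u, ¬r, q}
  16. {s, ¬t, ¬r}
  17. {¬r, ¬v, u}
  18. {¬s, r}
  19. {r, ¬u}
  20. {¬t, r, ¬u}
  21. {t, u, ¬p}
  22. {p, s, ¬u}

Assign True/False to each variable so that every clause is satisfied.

p=True, q=True, r=True, s=True, t=True, u=True, v=False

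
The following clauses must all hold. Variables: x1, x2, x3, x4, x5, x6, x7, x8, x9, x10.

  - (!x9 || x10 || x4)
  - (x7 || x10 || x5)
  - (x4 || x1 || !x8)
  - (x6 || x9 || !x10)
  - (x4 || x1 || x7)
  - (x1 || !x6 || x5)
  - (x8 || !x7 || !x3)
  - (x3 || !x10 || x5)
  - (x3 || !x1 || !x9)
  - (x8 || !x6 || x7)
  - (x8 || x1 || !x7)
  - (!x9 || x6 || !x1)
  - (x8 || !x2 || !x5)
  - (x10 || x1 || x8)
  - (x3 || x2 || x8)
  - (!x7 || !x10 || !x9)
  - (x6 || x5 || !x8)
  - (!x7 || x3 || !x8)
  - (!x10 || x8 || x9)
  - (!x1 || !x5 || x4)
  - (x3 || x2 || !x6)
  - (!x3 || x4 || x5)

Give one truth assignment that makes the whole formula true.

x1 = T, x2 = T, x3 = T, x4 = T, x5 = F, x6 = T, x7 = T, x8 = T, x9 = T, x10 = F

Check each clause:
  1. (!x9 || x10 || x4) — x4 is true.
  2. (x10 || x5 || x7) — x7 is true.
  3. (x1 || !x8 || x4) — x1 is true.
  4. (x9 || x6 || !x10) — x9 is true.
  5. (x1 || x4 || x7) — x1 is true.
  6. (!x6 || x1 || x5) — x1 is true.
  7. (!x7 || !x3 || x8) — x8 is true.
  8. (x3 || x5 || !x10) — x3 is true.
  9. (!x9 || x3 || !x1) — x3 is true.
  10. (!x6 || x8 || x7) — x8 is true.
  11. (!x7 || x8 || x1) — x8 is true.
  12. (!x9 || !x1 || x6) — x6 is true.
  13. (!x2 || x8 || !x5) — x8 is true.
  14. (x10 || x8 || x1) — x8 is true.
  15. (x3 || x2 || x8) — x8 is true.
  16. (!x7 || !x10 || !x9) — !x10 is true.
  17. (x6 || !x8 || x5) — x6 is true.
  18. (!x7 || !x8 || x3) — x3 is true.
  19. (x9 || !x10 || x8) — x8 is true.
  20. (x4 || !x5 || !x1) — !x5 is true.
  21. (x3 || !x6 || x2) — x2 is true.
  22. (x5 || !x3 || x4) — x4 is true.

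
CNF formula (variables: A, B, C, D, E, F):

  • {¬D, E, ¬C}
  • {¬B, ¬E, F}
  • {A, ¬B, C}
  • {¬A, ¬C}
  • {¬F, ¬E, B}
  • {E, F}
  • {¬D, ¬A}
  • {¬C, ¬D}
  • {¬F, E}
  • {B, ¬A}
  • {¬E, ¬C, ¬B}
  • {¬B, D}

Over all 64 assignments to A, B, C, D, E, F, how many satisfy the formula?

Satisfying assignments:
  A=F B=F C=F D=F E=T F=F
  A=F B=F C=F D=T E=T F=F
  A=F B=F C=T D=F E=T F=F
That's 3 in total.

3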